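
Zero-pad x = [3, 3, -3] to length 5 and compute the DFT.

Original 3-point DFT: [3, 3.0000-5.1962i, 3.0000+5.1962i]
Zero-padded 5-point DFT provides frequency interpolation.

DFT_5([x, 0, ...]) = [3, 6.3541-1.0898i, -0.3541-4.6165i, -0.3541+4.6165i, 6.3541+1.0898i]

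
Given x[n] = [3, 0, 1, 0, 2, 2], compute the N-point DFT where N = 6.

X[k] = Σ(n=0 to 5) x[n] · ω_6^(nk)
where ω_6 = e^(-2πi/6)

Computing each X[k]:
X[0] = 8
X[1] = 2.5000+2.5981i
X[2] = 0.5000+0.8660i
X[3] = 4
X[4] = 0.5000-0.8660i
X[5] = 2.5000-2.5981i

X = [8, 2.5000+2.5981i, 0.5000+0.8660i, 4, 0.5000-0.8660i, 2.5000-2.5981i]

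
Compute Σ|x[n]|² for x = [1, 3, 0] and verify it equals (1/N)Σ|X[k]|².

Time domain:
Σ|x[n]|² = |1|² + |3|² + |0|² = 10.0000

Frequency domain:
(1/3)Σ|X[k]|² = (1/3)(|4|² + |-0.5000-2.5981i|² + |-0.5000+2.5981i|²) = (1/3)·30.0000 = 10.0000

Both sides agree, confirming Parseval's theorem.

Σ|x[n]|² = (1/N)Σ|X[k]|² = 10.0000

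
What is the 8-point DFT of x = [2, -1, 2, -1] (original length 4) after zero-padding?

Original 4-point DFT: [2, 0, 6, 0]
Zero-padded 8-point DFT provides frequency interpolation.

DFT_8([x, 0, ...]) = [2, 2.0000-0.5858i, 0, 2.0000+3.4142i, 6, 2.0000-3.4142i, 0, 2.0000+0.5858i]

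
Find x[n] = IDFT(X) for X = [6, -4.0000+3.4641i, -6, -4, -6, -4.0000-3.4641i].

x[n] = (1/6) Σ(k=0 to 5) X[k] · e^(2πikn/6)

Computing each x[n]:
x[0] = -3
x[1] = 1
x[2] = 1
x[3] = 1
x[4] = 3
x[5] = 3

x = [-3, 1, 1, 1, 3, 3]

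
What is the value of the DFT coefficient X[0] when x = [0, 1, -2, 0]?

X[0] = Σ(n=0 to 3) x[n] · ω_4^0 = Σ x[n]
= (0) + (1) + (-2) + (0)

X[0] = -1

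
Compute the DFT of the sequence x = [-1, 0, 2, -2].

X[k] = Σ(n=0 to 3) x[n] · ω_4^(nk)
where ω_4 = e^(-2πi/4)

Computing each X[k]:
X[0] = -1
X[1] = -3-2i
X[2] = 3
X[3] = -3+2i

X = [-1, -3-2i, 3, -3+2i]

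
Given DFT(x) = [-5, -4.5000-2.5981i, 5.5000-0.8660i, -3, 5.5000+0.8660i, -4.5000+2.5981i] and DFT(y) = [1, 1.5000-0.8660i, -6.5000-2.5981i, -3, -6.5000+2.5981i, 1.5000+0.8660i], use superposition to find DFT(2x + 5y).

By linearity: DFT(2x + 5y) = 2·DFT(x) + 5·DFT(y)
= 2·[-5, -4.5000-2.5981i, 5.5000-0.8660i, -3, 5.5000+0.8660i, -4.5000+2.5981i] + 5·[1, 1.5000-0.8660i, -6.5000-2.5981i, -3, -6.5000+2.5981i, 1.5000+0.8660i]

Computing element-wise:
Z[0] = 2·(-5) + 5·(1) = -5
Z[1] = 2·(-4.5000-2.5981i) + 5·(1.5000-0.8660i) = -1.5000-9.5262i
Z[2] = 2·(5.5000-0.8660i) + 5·(-6.5000-2.5981i) = -21.5000-14.7225i
Z[3] = 2·(-3) + 5·(-3) = -21
Z[4] = 2·(5.5000+0.8660i) + 5·(-6.5000+2.5981i) = -21.5000+14.7225i
Z[5] = 2·(-4.5000+2.5981i) + 5·(1.5000+0.8660i) = -1.5000+9.5262i

DFT(2x + 5y) = 2·X + 5·Y = [-5, -1.5000-9.5262i, -21.5000-14.7225i, -21, -21.5000+14.7225i, -1.5000+9.5262i]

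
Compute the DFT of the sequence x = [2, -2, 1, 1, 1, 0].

X[k] = Σ(n=0 to 5) x[n] · ω_6^(nk)
where ω_6 = e^(-2πi/6)

Computing each X[k]:
X[0] = 3
X[1] = -1.0000+1.7321i
X[2] = 3.0000+1.7321i
X[3] = 5
X[4] = 3.0000-1.7321i
X[5] = -1.0000-1.7321i

X = [3, -1.0000+1.7321i, 3.0000+1.7321i, 5, 3.0000-1.7321i, -1.0000-1.7321i]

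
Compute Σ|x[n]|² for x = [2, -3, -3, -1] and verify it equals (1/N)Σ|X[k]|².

Time domain:
Σ|x[n]|² = |2|² + |-3|² + |-3|² + |-1|² = 23.0000

Frequency domain:
(1/4)Σ|X[k]|² = (1/4)(|-5|² + |5+2i|² + |3|² + |5-2i|²) = (1/4)·92.0000 = 23.0000

Both sides agree, confirming Parseval's theorem.

Σ|x[n]|² = (1/N)Σ|X[k]|² = 23.0000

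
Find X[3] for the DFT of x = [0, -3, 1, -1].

X[3] = Σ(n=0 to 3) x[n] · ω_4^(3n) where ω_4 = e^(-2πi/4)
= (0)·ω_4^0 + (-3)·ω_4^3 + (1)·ω_4^6 + (-1)·ω_4^9

X[3] = -1-2i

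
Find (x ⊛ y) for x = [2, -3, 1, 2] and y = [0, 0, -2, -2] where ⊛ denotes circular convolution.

(x ⊛ y)[n] = Σ(m=0 to 3) x[m] · y[(n-m) mod 4]

Computing each output sample:
(x ⊛ y)[0] = 4
(x ⊛ y)[1] = -6
(x ⊛ y)[2] = -8
(x ⊛ y)[3] = 2

x ⊛ y = [4, -6, -8, 2]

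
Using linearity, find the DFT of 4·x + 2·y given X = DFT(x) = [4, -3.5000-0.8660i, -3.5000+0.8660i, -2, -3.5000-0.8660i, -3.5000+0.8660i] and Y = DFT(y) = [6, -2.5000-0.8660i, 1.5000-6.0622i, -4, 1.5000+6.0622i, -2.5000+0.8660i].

By linearity: DFT(4x + 2y) = 4·DFT(x) + 2·DFT(y)
= 4·[4, -3.5000-0.8660i, -3.5000+0.8660i, -2, -3.5000-0.8660i, -3.5000+0.8660i] + 2·[6, -2.5000-0.8660i, 1.5000-6.0622i, -4, 1.5000+6.0622i, -2.5000+0.8660i]

Computing element-wise:
Z[0] = 4·(4) + 2·(6) = 28
Z[1] = 4·(-3.5000-0.8660i) + 2·(-2.5000-0.8660i) = -19.0000-5.1960i
Z[2] = 4·(-3.5000+0.8660i) + 2·(1.5000-6.0622i) = -11.0000-8.6604i
Z[3] = 4·(-2) + 2·(-4) = -16
Z[4] = 4·(-3.5000-0.8660i) + 2·(1.5000+6.0622i) = -11.0000+8.6604i
Z[5] = 4·(-3.5000+0.8660i) + 2·(-2.5000+0.8660i) = -19.0000+5.1960i

DFT(4x + 2y) = 4·X + 2·Y = [28, -19.0000-5.1960i, -11.0000-8.6604i, -16, -11.0000+8.6604i, -19.0000+5.1960i]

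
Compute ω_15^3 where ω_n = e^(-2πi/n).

ω_15^3 = e^(-2πi·3/15)
= cos(-2π·3/15) + i·sin(-2π·3/15)
= cos(-6π/15) + i·sin(-6π/15)

ω_15^3 = cos(-6π/15) + i·sin(-6π/15) = 0.3090-0.9511i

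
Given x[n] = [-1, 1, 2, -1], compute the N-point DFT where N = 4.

X[k] = Σ(n=0 to 3) x[n] · ω_4^(nk)
where ω_4 = e^(-2πi/4)

Computing each X[k]:
X[0] = 1
X[1] = -3-2i
X[2] = 1
X[3] = -3+2i

X = [1, -3-2i, 1, -3+2i]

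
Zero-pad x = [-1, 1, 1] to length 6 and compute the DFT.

Original 3-point DFT: [1, -2, -2]
Zero-padded 6-point DFT provides frequency interpolation.

DFT_6([x, 0, ...]) = [1, -1.0000-1.7321i, -2, -1, -2, -1.0000+1.7321i]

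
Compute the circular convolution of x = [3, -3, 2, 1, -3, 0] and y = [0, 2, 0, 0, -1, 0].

(x ⊛ y)[n] = Σ(m=0 to 5) x[m] · y[(n-m) mod 6]

Computing each output sample:
(x ⊛ y)[0] = -2
(x ⊛ y)[1] = 5
(x ⊛ y)[2] = -3
(x ⊛ y)[3] = 4
(x ⊛ y)[4] = -1
(x ⊛ y)[5] = -3

x ⊛ y = [-2, 5, -3, 4, -1, -3]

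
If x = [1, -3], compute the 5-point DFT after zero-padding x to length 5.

Original 2-point DFT: [-2, 4]
Zero-padded 5-point DFT provides frequency interpolation.

DFT_5([x, 0, ...]) = [-2, 0.0729+2.8532i, 3.4271+1.7634i, 3.4271-1.7634i, 0.0729-2.8532i]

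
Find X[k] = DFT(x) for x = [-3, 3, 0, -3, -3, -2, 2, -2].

X[k] = Σ(n=0 to 7) x[n] · ω_8^(nk)
where ω_8 = e^(-2πi/8)

Computing each X[k]:
X[0] = -8
X[1] = 4.2426-0.8284i
X[2] = -8-6i
X[3] = -4.2426-4.8284i
X[4] = 0
X[5] = -4.2426+4.8284i
X[6] = -8+6i
X[7] = 4.2426+0.8284i

X = [-8, 4.2426-0.8284i, -8-6i, -4.2426-4.8284i, 0, -4.2426+4.8284i, -8+6i, 4.2426+0.8284i]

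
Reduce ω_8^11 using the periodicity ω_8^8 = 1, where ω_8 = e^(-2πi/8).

Since ω_8^8 = 1, powers reduce modulo 8.
11 mod 8 = 3
So ω_8^11 = ω_8^3 = e^(-2πi·3/8)

ω_8^11 = ω_8^3 = -0.7071-0.7071i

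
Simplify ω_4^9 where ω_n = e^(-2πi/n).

Since ω_4^4 = 1, powers reduce modulo 4.
9 mod 4 = 1
So ω_4^9 = ω_4^1 = e^(-2πi·1/4)

ω_4^9 = ω_4^1 = -1i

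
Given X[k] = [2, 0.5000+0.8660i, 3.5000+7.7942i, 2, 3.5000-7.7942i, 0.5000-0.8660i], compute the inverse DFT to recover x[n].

x[n] = (1/6) Σ(k=0 to 5) X[k] · e^(2πikn/6)

Computing each x[n]:
x[0] = 2
x[1] = -3
x[2] = 2
x[3] = 1
x[4] = -2
x[5] = 2

x = [2, -3, 2, 1, -2, 2]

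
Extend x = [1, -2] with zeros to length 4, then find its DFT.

Original 2-point DFT: [-1, 3]
Zero-padded 4-point DFT provides frequency interpolation.

DFT_4([x, 0, ...]) = [-1, 1+2i, 3, 1-2i]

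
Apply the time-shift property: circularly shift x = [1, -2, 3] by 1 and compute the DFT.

Time shift by 1: X_shifted[k] = ω_3^(1k) · X[k]
Shifted x = [3, 1, -2]

DFT(x[n-1]) = [2, 3.5000-2.5981i, 3.5000+2.5981i]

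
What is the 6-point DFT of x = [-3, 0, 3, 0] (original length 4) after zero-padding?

Original 4-point DFT: [0, -6, 0, -6]
Zero-padded 6-point DFT provides frequency interpolation.

DFT_6([x, 0, ...]) = [0, -4.5000-2.5981i, -4.5000+2.5981i, 0, -4.5000-2.5981i, -4.5000+2.5981i]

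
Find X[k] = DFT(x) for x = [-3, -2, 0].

X[k] = Σ(n=0 to 2) x[n] · ω_3^(nk)
where ω_3 = e^(-2πi/3)

Computing each X[k]:
X[0] = -5
X[1] = -2.0000+1.7321i
X[2] = -2.0000-1.7321i

X = [-5, -2.0000+1.7321i, -2.0000-1.7321i]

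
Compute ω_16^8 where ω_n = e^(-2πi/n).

ω_16^8 = e^(-2πi·8/16)
= cos(-2π·8/16) + i·sin(-2π·8/16)
= cos(-16π/16) + i·sin(-16π/16)

ω_16^8 = cos(-16π/16) + i·sin(-16π/16) = -1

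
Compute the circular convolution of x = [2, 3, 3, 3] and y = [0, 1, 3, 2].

(x ⊛ y)[n] = Σ(m=0 to 3) x[m] · y[(n-m) mod 4]

Computing each output sample:
(x ⊛ y)[0] = 18
(x ⊛ y)[1] = 17
(x ⊛ y)[2] = 15
(x ⊛ y)[3] = 16

x ⊛ y = [18, 17, 15, 16]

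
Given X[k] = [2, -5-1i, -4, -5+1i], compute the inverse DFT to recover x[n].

x[n] = (1/4) Σ(k=0 to 3) X[k] · e^(2πikn/4)

Computing each x[n]:
x[0] = -3
x[1] = 2
x[2] = 2
x[3] = 1

x = [-3, 2, 2, 1]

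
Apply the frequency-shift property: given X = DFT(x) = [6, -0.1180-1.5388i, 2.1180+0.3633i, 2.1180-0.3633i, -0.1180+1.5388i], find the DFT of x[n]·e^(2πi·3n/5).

Modulation property: DFT(ω_5^(-3n)·x[n]) = X[(k-3) mod 5], so circularly shift X by 3 positions.

X[k-3] = [2.1180+0.3633i, 2.1180-0.3633i, -0.1180+1.5388i, 6, -0.1180-1.5388i]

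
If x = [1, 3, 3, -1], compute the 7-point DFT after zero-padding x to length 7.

Original 4-point DFT: [6, -2-4i, 2, -2+4i]
Zero-padded 7-point DFT provides frequency interpolation.

DFT_7([x, 0, ...]) = [6, 3.1039-4.8364i, -2.9940-2.4050i, 0.3901+2.0188i, 0.3901-2.0188i, -2.9940+2.4050i, 3.1039+4.8364i]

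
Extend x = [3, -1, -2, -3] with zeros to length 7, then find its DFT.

Original 4-point DFT: [-3, 5-2i, 5, 5+2i]
Zero-padded 7-point DFT provides frequency interpolation.

DFT_7([x, 0, ...]) = [-3, 5.5245+4.0333i, 3.1540-2.2383i, 3.3216+1.7950i, 3.3216-1.7950i, 3.1540+2.2383i, 5.5245-4.0333i]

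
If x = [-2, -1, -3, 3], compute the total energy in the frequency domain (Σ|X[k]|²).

Parseval: Σ|x[n]|² = (1/N)Σ|X[k]|², so Σ|X[k]|² = N·Σ|x[n]|² = 4·23.0000

Σ|X[k]|² = N·Σ|x[n]|² = 4·23.0000 = 92.0000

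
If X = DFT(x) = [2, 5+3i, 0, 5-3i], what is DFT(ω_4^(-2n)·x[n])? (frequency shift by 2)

Modulation property: DFT(ω_4^(-2n)·x[n]) = X[(k-2) mod 4], so circularly shift X by 2 positions.

X[k-2] = [0, 5-3i, 2, 5+3i]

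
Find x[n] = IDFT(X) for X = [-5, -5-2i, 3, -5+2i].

x[n] = (1/4) Σ(k=0 to 3) X[k] · e^(2πikn/4)

Computing each x[n]:
x[0] = -3
x[1] = -1
x[2] = 2
x[3] = -3

x = [-3, -1, 2, -3]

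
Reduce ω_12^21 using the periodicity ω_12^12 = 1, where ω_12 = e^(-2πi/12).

Since ω_12^12 = 1, powers reduce modulo 12.
21 mod 12 = 9
So ω_12^21 = ω_12^9 = e^(-2πi·9/12)

ω_12^21 = ω_12^9 = 1i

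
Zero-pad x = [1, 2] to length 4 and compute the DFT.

Original 2-point DFT: [3, -1]
Zero-padded 4-point DFT provides frequency interpolation.

DFT_4([x, 0, ...]) = [3, 1-2i, -1, 1+2i]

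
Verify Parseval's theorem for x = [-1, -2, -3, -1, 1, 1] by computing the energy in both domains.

Time domain:
Σ|x[n]|² = |-1|² + |-2|² + |-3|² + |-1|² + |1|² + |1|² = 17.0000

Frequency domain:
(1/6)Σ|X[k]|² = (1/6)(|-5|² + |0.5000+6.0622i|² + |-0.5000-0.8660i|² + |-1|² + |-0.5000+0.8660i|² + |0.5000-6.0622i|²) = (1/6)·102.0000 = 17.0000

Both sides agree, confirming Parseval's theorem.

Σ|x[n]|² = (1/N)Σ|X[k]|² = 17.0000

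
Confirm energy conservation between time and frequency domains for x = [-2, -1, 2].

Time domain:
Σ|x[n]|² = |-2|² + |-1|² + |2|² = 9.0000

Frequency domain:
(1/3)Σ|X[k]|² = (1/3)(|-1|² + |-2.5000+2.5981i|² + |-2.5000-2.5981i|²) = (1/3)·27.0000 = 9.0000

Both sides agree, confirming Parseval's theorem.

Σ|x[n]|² = (1/N)Σ|X[k]|² = 9.0000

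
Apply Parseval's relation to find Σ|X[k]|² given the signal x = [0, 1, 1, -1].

Parseval: Σ|x[n]|² = (1/N)Σ|X[k]|², so Σ|X[k]|² = N·Σ|x[n]|² = 4·3.0000

Σ|X[k]|² = N·Σ|x[n]|² = 4·3.0000 = 12.0000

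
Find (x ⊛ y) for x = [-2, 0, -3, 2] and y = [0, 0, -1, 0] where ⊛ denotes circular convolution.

(x ⊛ y)[n] = Σ(m=0 to 3) x[m] · y[(n-m) mod 4]

Computing each output sample:
(x ⊛ y)[0] = 3
(x ⊛ y)[1] = -2
(x ⊛ y)[2] = 2
(x ⊛ y)[3] = 0

x ⊛ y = [3, -2, 2, 0]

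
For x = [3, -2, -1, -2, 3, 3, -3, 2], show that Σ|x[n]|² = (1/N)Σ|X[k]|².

Time domain:
Σ|x[n]|² = |3|² + |-2|² + |-1|² + |-2|² + |3|² + |3|² + |-3|² + |2|² = 49.0000

Frequency domain:
(1/8)Σ|X[k]|² = (1/8)(|3|² + |-0.7071+4.3640i|² + |10-1i|² + |0.7071+8.3640i|² + |1|² + |0.7071-8.3640i|² + |10+1i|² + |-0.7071-4.3640i|²) = (1/8)·392.0000 = 49.0000

Both sides agree, confirming Parseval's theorem.

Σ|x[n]|² = (1/N)Σ|X[k]|² = 49.0000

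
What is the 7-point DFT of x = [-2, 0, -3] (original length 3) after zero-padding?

Original 3-point DFT: [-5, -0.5000-2.5981i, -0.5000+2.5981i]
Zero-padded 7-point DFT provides frequency interpolation.

DFT_7([x, 0, ...]) = [-5, -1.3324+2.9248i, 0.7029-1.3017i, -3.8705-2.3455i, -3.8705+2.3455i, 0.7029+1.3017i, -1.3324-2.9248i]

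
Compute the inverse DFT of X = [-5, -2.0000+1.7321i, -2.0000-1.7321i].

x[n] = (1/3) Σ(k=0 to 2) X[k] · e^(2πikn/3)

Computing each x[n]:
x[0] = -3
x[1] = -2
x[2] = 0

x = [-3, -2, 0]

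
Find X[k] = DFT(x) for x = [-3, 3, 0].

X[k] = Σ(n=0 to 2) x[n] · ω_3^(nk)
where ω_3 = e^(-2πi/3)

Computing each X[k]:
X[0] = 0
X[1] = -4.5000-2.5981i
X[2] = -4.5000+2.5981i

X = [0, -4.5000-2.5981i, -4.5000+2.5981i]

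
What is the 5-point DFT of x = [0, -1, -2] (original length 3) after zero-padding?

Original 3-point DFT: [-3, 1.5000-0.8660i, 1.5000+0.8660i]
Zero-padded 5-point DFT provides frequency interpolation.

DFT_5([x, 0, ...]) = [-3, 1.3090+2.1266i, 0.1910-1.3143i, 0.1910+1.3143i, 1.3090-2.1266i]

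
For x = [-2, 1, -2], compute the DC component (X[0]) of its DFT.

X[0] = Σ(n=0 to 2) x[n] · ω_3^0 = Σ x[n]
= (-2) + (1) + (-2)

X[0] = -3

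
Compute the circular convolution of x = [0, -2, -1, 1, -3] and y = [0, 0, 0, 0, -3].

(x ⊛ y)[n] = Σ(m=0 to 4) x[m] · y[(n-m) mod 5]

Computing each output sample:
(x ⊛ y)[0] = 6
(x ⊛ y)[1] = 3
(x ⊛ y)[2] = -3
(x ⊛ y)[3] = 9
(x ⊛ y)[4] = 0

x ⊛ y = [6, 3, -3, 9, 0]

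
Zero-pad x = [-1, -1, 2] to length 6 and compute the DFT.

Original 3-point DFT: [0, -1.5000+2.5981i, -1.5000-2.5981i]
Zero-padded 6-point DFT provides frequency interpolation.

DFT_6([x, 0, ...]) = [0, -2.5000-0.8660i, -1.5000+2.5981i, 2, -1.5000-2.5981i, -2.5000+0.8660i]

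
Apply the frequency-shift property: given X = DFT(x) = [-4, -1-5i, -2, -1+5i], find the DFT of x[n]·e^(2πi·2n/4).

Modulation property: DFT(ω_4^(-2n)·x[n]) = X[(k-2) mod 4], so circularly shift X by 2 positions.

X[k-2] = [-2, -1+5i, -4, -1-5i]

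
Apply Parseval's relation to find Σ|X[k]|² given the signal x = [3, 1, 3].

Parseval: Σ|x[n]|² = (1/N)Σ|X[k]|², so Σ|X[k]|² = N·Σ|x[n]|² = 3·19.0000

Σ|X[k]|² = N·Σ|x[n]|² = 3·19.0000 = 57.0000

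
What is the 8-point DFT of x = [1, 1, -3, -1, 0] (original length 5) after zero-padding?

Original 5-point DFT: [-2, 4.5451+0.2245i, -1.0451-2.4899i, -1.0451+2.4899i, 4.5451-0.2245i]
Zero-padded 8-point DFT provides frequency interpolation.

DFT_8([x, 0, ...]) = [-2, 2.4142+3.0000i, 4-2i, -0.4142-3.0000i, -2, -0.4142+3.0000i, 4+2i, 2.4142-3.0000i]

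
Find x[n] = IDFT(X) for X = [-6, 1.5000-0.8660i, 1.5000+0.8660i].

x[n] = (1/3) Σ(k=0 to 2) X[k] · e^(2πikn/3)

Computing each x[n]:
x[0] = -1
x[1] = -2
x[2] = -3

x = [-1, -2, -3]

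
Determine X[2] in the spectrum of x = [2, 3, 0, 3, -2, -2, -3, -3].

X[2] = Σ(n=0 to 7) x[n] · ω_8^(2n) where ω_8 = e^(-2πi/8)
= (2)·ω_8^0 + (3)·ω_8^2 + (0)·ω_8^4 + (3)·ω_8^6 + (-2)·ω_8^8 + (-2)·ω_8^10 + (-3)·ω_8^12 + (-3)·ω_8^14

X[2] = 3-1i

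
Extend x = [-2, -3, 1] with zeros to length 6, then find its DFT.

Original 3-point DFT: [-4, -1.0000+3.4641i, -1.0000-3.4641i]
Zero-padded 6-point DFT provides frequency interpolation.

DFT_6([x, 0, ...]) = [-4, -4.0000+1.7321i, -1.0000+3.4641i, 2, -1.0000-3.4641i, -4.0000-1.7321i]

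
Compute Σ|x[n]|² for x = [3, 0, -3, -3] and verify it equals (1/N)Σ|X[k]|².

Time domain:
Σ|x[n]|² = |3|² + |0|² + |-3|² + |-3|² = 27.0000

Frequency domain:
(1/4)Σ|X[k]|² = (1/4)(|-3|² + |6-3i|² + |3|² + |6+3i|²) = (1/4)·108.0000 = 27.0000

Both sides agree, confirming Parseval's theorem.

Σ|x[n]|² = (1/N)Σ|X[k]|² = 27.0000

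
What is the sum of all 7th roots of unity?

Sum of all nth roots of unity equals 0 for n > 1 (geometric series with r ≠ 1).

0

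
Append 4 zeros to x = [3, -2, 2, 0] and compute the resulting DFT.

Original 4-point DFT: [3, 1+2i, 7, 1-2i]
Zero-padded 8-point DFT provides frequency interpolation.

DFT_8([x, 0, ...]) = [3, 1.5858-0.5858i, 1+2i, 4.4142+3.4142i, 7, 4.4142-3.4142i, 1-2i, 1.5858+0.5858i]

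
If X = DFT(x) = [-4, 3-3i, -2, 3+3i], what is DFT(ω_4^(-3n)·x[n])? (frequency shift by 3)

Modulation property: DFT(ω_4^(-3n)·x[n]) = X[(k-3) mod 4], so circularly shift X by 3 positions.

X[k-3] = [3-3i, -2, 3+3i, -4]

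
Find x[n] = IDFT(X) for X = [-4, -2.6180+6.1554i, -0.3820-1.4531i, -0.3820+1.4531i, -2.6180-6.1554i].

x[n] = (1/5) Σ(k=0 to 4) X[k] · e^(2πikn/5)

Computing each x[n]:
x[0] = -2
x[1] = -3
x[2] = -2
x[3] = 2
x[4] = 1

x = [-2, -3, -2, 2, 1]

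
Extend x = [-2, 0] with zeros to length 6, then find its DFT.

Original 2-point DFT: [-2, -2]
Zero-padded 6-point DFT provides frequency interpolation.

DFT_6([x, 0, ...]) = [-2, -2, -2, -2, -2, -2]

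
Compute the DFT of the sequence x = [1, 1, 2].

X[k] = Σ(n=0 to 2) x[n] · ω_3^(nk)
where ω_3 = e^(-2πi/3)

Computing each X[k]:
X[0] = 4
X[1] = -0.5000+0.8660i
X[2] = -0.5000-0.8660i

X = [4, -0.5000+0.8660i, -0.5000-0.8660i]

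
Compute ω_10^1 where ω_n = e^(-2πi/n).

ω_10^1 = e^(-2πi·1/10)
= cos(-2π·1/10) + i·sin(-2π·1/10)
= cos(-2π/10) + i·sin(-2π/10)

ω_10^1 = cos(-2π/10) + i·sin(-2π/10) = 0.8090-0.5878i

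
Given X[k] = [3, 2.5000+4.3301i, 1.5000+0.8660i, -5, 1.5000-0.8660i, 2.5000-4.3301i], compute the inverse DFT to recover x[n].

x[n] = (1/6) Σ(k=0 to 5) X[k] · e^(2πikn/6)

Computing each x[n]:
x[0] = 1
x[1] = 0
x[2] = -2
x[3] = 1
x[4] = 0
x[5] = 3

x = [1, 0, -2, 1, 0, 3]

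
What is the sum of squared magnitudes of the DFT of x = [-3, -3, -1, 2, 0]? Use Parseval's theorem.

Parseval: Σ|x[n]|² = (1/N)Σ|X[k]|², so Σ|X[k]|² = N·Σ|x[n]|² = 5·23.0000

Σ|X[k]|² = N·Σ|x[n]|² = 5·23.0000 = 115.0000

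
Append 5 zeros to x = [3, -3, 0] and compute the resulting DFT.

Original 3-point DFT: [0, 4.5000+2.5981i, 4.5000-2.5981i]
Zero-padded 8-point DFT provides frequency interpolation.

DFT_8([x, 0, ...]) = [0, 0.8787+2.1213i, 3+3i, 5.1213+2.1213i, 6, 5.1213-2.1213i, 3-3i, 0.8787-2.1213i]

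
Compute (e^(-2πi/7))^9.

Since ω_7^7 = 1, powers reduce modulo 7.
9 mod 7 = 2
So ω_7^9 = ω_7^2 = e^(-2πi·2/7)

ω_7^9 = ω_7^2 = -0.2225-0.9749i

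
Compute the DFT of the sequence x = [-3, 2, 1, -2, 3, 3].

X[k] = Σ(n=0 to 5) x[n] · ω_6^(nk)
where ω_6 = e^(-2πi/6)

Computing each X[k]:
X[0] = 4
X[1] = -0.5000+2.5981i
X[2] = -9.5000-0.8660i
X[3] = -2
X[4] = -9.5000+0.8660i
X[5] = -0.5000-2.5981i

X = [4, -0.5000+2.5981i, -9.5000-0.8660i, -2, -9.5000+0.8660i, -0.5000-2.5981i]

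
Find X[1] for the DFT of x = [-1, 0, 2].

X[1] = Σ(n=0 to 2) x[n] · ω_3^(1n) where ω_3 = e^(-2πi/3)
= (-1)·ω_3^0 + (0)·ω_3^1 + (2)·ω_3^2

X[1] = -2.0000+1.7321i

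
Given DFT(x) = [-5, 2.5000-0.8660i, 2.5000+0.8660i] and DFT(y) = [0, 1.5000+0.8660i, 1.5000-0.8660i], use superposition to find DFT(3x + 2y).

By linearity: DFT(3x + 2y) = 3·DFT(x) + 2·DFT(y)
= 3·[-5, 2.5000-0.8660i, 2.5000+0.8660i] + 2·[0, 1.5000+0.8660i, 1.5000-0.8660i]

Computing element-wise:
Z[0] = 3·(-5) + 2·(0) = -15
Z[1] = 3·(2.5000-0.8660i) + 2·(1.5000+0.8660i) = 10.5000-0.8660i
Z[2] = 3·(2.5000+0.8660i) + 2·(1.5000-0.8660i) = 10.5000+0.8660i

DFT(3x + 2y) = 3·X + 2·Y = [-15, 10.5000-0.8660i, 10.5000+0.8660i]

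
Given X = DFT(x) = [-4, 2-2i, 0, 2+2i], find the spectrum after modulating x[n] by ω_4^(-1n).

Modulation property: DFT(ω_4^(-1n)·x[n]) = X[(k-1) mod 4], so circularly shift X by 1 positions.

X[k-1] = [2+2i, -4, 2-2i, 0]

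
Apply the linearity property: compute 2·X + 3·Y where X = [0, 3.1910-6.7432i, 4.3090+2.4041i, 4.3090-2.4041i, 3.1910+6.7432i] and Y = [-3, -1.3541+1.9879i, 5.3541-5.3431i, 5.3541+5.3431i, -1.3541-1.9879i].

By linearity: DFT(2x + 3y) = 2·DFT(x) + 3·DFT(y)
= 2·[0, 3.1910-6.7432i, 4.3090+2.4041i, 4.3090-2.4041i, 3.1910+6.7432i] + 3·[-3, -1.3541+1.9879i, 5.3541-5.3431i, 5.3541+5.3431i, -1.3541-1.9879i]

Computing element-wise:
Z[0] = 2·(0) + 3·(-3) = -9
Z[1] = 2·(3.1910-6.7432i) + 3·(-1.3541+1.9879i) = 2.3197-7.5227i
Z[2] = 2·(4.3090+2.4041i) + 3·(5.3541-5.3431i) = 24.6803-11.2211i
Z[3] = 2·(4.3090-2.4041i) + 3·(5.3541+5.3431i) = 24.6803+11.2211i
Z[4] = 2·(3.1910+6.7432i) + 3·(-1.3541-1.9879i) = 2.3197+7.5227i

DFT(2x + 3y) = 2·X + 3·Y = [-9, 2.3197-7.5227i, 24.6803-11.2211i, 24.6803+11.2211i, 2.3197+7.5227i]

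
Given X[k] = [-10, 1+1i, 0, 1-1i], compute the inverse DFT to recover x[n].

x[n] = (1/4) Σ(k=0 to 3) X[k] · e^(2πikn/4)

Computing each x[n]:
x[0] = -2
x[1] = -3
x[2] = -3
x[3] = -2

x = [-2, -3, -3, -2]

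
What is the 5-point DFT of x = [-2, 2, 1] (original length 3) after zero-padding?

Original 3-point DFT: [1, -3.5000-0.8660i, -3.5000+0.8660i]
Zero-padded 5-point DFT provides frequency interpolation.

DFT_5([x, 0, ...]) = [1, -2.1910-2.4899i, -3.3090-0.2245i, -3.3090+0.2245i, -2.1910+2.4899i]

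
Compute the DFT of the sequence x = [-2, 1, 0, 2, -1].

X[k] = Σ(n=0 to 4) x[n] · ω_5^(nk)
where ω_5 = e^(-2πi/5)

Computing each X[k]:
X[0] = 0
X[1] = -3.6180-0.7265i
X[2] = -1.3820-3.0777i
X[3] = -1.3820+3.0777i
X[4] = -3.6180+0.7265i

X = [0, -3.6180-0.7265i, -1.3820-3.0777i, -1.3820+3.0777i, -3.6180+0.7265i]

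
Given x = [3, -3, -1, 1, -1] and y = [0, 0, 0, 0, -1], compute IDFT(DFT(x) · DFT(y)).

(x ⊛ y)[n] = Σ(m=0 to 4) x[m] · y[(n-m) mod 5]

Computing each output sample:
(x ⊛ y)[0] = 3
(x ⊛ y)[1] = 1
(x ⊛ y)[2] = -1
(x ⊛ y)[3] = 1
(x ⊛ y)[4] = -3

x ⊛ y = [3, 1, -1, 1, -3]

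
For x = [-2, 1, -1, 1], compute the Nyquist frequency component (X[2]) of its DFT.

X[2] = Σ(n=0 to 3) x[n] · ω_4^(2n) where ω_4 = e^(-2πi/4)
= (-2)·ω_4^0 + (1)·ω_4^2 + (-1)·ω_4^4 + (1)·ω_4^6

X[2] = -5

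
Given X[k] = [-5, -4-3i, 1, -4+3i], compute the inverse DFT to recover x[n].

x[n] = (1/4) Σ(k=0 to 3) X[k] · e^(2πikn/4)

Computing each x[n]:
x[0] = -3
x[1] = 0
x[2] = 1
x[3] = -3

x = [-3, 0, 1, -3]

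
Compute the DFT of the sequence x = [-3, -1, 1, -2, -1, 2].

X[k] = Σ(n=0 to 5) x[n] · ω_6^(nk)
where ω_6 = e^(-2πi/6)

Computing each X[k]:
X[0] = -4
X[1] = -0.5000+0.8660i
X[2] = -5.5000+4.3301i
X[3] = -2
X[4] = -5.5000-4.3301i
X[5] = -0.5000-0.8660i

X = [-4, -0.5000+0.8660i, -5.5000+4.3301i, -2, -5.5000-4.3301i, -0.5000-0.8660i]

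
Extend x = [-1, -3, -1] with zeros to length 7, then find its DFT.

Original 3-point DFT: [-5, 1.0000+1.7321i, 1.0000-1.7321i]
Zero-padded 7-point DFT provides frequency interpolation.

DFT_7([x, 0, ...]) = [-5, -2.6479+3.3204i, 0.5685+2.4909i, 1.0794+0.5198i, 1.0794-0.5198i, 0.5685-2.4909i, -2.6479-3.3204i]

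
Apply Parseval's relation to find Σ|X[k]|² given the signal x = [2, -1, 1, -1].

Parseval: Σ|x[n]|² = (1/N)Σ|X[k]|², so Σ|X[k]|² = N·Σ|x[n]|² = 4·7.0000

Σ|X[k]|² = N·Σ|x[n]|² = 4·7.0000 = 28.0000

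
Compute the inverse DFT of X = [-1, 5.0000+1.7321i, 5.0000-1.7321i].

x[n] = (1/3) Σ(k=0 to 2) X[k] · e^(2πikn/3)

Computing each x[n]:
x[0] = 3
x[1] = -3
x[2] = -1

x = [3, -3, -1]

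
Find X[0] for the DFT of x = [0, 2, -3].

X[0] = Σ(n=0 to 2) x[n] · ω_3^0 = Σ x[n]
= (0) + (2) + (-3)

X[0] = -1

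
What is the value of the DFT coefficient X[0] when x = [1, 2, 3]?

X[0] = Σ(n=0 to 2) x[n] · ω_3^0 = Σ x[n]
= (1) + (2) + (3)

X[0] = 6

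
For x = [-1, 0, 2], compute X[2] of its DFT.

X[2] = Σ(n=0 to 2) x[n] · ω_3^(2n) where ω_3 = e^(-2πi/3)
= (-1)·ω_3^0 + (0)·ω_3^2 + (2)·ω_3^4

X[2] = -2.0000-1.7321i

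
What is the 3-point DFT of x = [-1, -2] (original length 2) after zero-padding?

Original 2-point DFT: [-3, 1]
Zero-padded 3-point DFT provides frequency interpolation.

DFT_3([x, 0, ...]) = [-3, 1.7321i, -1.7321i]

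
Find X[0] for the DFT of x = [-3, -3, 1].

X[0] = Σ(n=0 to 2) x[n] · ω_3^0 = Σ x[n]
= (-3) + (-3) + (1)

X[0] = -5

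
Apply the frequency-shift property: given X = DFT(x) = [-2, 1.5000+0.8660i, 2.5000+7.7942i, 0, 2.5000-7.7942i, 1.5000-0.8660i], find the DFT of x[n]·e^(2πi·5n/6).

Modulation property: DFT(ω_6^(-5n)·x[n]) = X[(k-5) mod 6], so circularly shift X by 5 positions.

X[k-5] = [1.5000+0.8660i, 2.5000+7.7942i, 0, 2.5000-7.7942i, 1.5000-0.8660i, -2]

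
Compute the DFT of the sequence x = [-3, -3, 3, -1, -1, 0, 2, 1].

X[k] = Σ(n=0 to 7) x[n] · ω_8^(nk)
where ω_8 = e^(-2πi/8)

Computing each X[k]:
X[0] = -2
X[1] = -2.7071+2.5355i
X[2] = -9+3i
X[3] = -1.2929+4.5355i
X[4] = 4
X[5] = -1.2929-4.5355i
X[6] = -9-3i
X[7] = -2.7071-2.5355i

X = [-2, -2.7071+2.5355i, -9+3i, -1.2929+4.5355i, 4, -1.2929-4.5355i, -9-3i, -2.7071-2.5355i]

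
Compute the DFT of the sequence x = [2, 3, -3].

X[k] = Σ(n=0 to 2) x[n] · ω_3^(nk)
where ω_3 = e^(-2πi/3)

Computing each X[k]:
X[0] = 2
X[1] = 2.0000-5.1962i
X[2] = 2.0000+5.1962i

X = [2, 2.0000-5.1962i, 2.0000+5.1962i]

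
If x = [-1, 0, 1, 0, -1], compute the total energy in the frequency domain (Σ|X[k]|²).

Parseval: Σ|x[n]|² = (1/N)Σ|X[k]|², so Σ|X[k]|² = N·Σ|x[n]|² = 5·3.0000

Σ|X[k]|² = N·Σ|x[n]|² = 5·3.0000 = 15.0000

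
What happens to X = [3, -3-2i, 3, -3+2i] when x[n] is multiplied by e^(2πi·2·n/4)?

Modulation property: DFT(ω_4^(-2n)·x[n]) = X[(k-2) mod 4], so circularly shift X by 2 positions.

X[k-2] = [3, -3+2i, 3, -3-2i]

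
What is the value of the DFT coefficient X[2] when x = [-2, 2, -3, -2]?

X[2] = Σ(n=0 to 3) x[n] · ω_4^(2n) where ω_4 = e^(-2πi/4)
= (-2)·ω_4^0 + (2)·ω_4^2 + (-3)·ω_4^4 + (-2)·ω_4^6

X[2] = -5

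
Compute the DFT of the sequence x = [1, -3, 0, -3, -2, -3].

X[k] = Σ(n=0 to 5) x[n] · ω_6^(nk)
where ω_6 = e^(-2πi/6)

Computing each X[k]:
X[0] = -10
X[1] = 2.0000-1.7321i
X[2] = 2.0000+1.7321i
X[3] = 8
X[4] = 2.0000-1.7321i
X[5] = 2.0000+1.7321i

X = [-10, 2.0000-1.7321i, 2.0000+1.7321i, 8, 2.0000-1.7321i, 2.0000+1.7321i]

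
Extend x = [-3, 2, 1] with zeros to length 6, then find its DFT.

Original 3-point DFT: [0, -4.5000-0.8660i, -4.5000+0.8660i]
Zero-padded 6-point DFT provides frequency interpolation.

DFT_6([x, 0, ...]) = [0, -2.5000-2.5981i, -4.5000-0.8660i, -4, -4.5000+0.8660i, -2.5000+2.5981i]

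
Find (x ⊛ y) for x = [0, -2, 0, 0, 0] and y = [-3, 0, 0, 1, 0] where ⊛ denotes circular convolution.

(x ⊛ y)[n] = Σ(m=0 to 4) x[m] · y[(n-m) mod 5]

Computing each output sample:
(x ⊛ y)[0] = 0
(x ⊛ y)[1] = 6
(x ⊛ y)[2] = 0
(x ⊛ y)[3] = 0
(x ⊛ y)[4] = -2

x ⊛ y = [0, 6, 0, 0, -2]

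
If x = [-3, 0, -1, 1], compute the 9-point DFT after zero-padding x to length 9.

Original 4-point DFT: [-3, -2+1i, -5, -2-1i]
Zero-padded 9-point DFT provides frequency interpolation.

DFT_9([x, 0, ...]) = [-3, -3.6736+0.1188i, -2.5603+1.2080i, -1.5000-0.8660i, -4.2660-1.5088i, -4.2660+1.5088i, -1.5000+0.8660i, -2.5603-1.2080i, -3.6736-0.1188i]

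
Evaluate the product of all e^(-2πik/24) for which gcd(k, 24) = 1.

The primitive 24th roots of unity are ω_24^k for k coprime to 24: k ∈ {1, 5, 7, 11, 13, 17, 19, 23}
Their product equals the constant term of the cyclotomic polynomial Φ_24(x) up to sign.
For n ≥ 3, the product of all primitive nth roots of unity is 1. (For n=1 it is 1; for n=2 it is -1.)

1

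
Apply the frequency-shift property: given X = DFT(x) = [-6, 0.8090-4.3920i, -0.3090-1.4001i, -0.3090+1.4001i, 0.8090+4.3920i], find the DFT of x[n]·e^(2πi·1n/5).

Modulation property: DFT(ω_5^(-1n)·x[n]) = X[(k-1) mod 5], so circularly shift X by 1 positions.

X[k-1] = [0.8090+4.3920i, -6, 0.8090-4.3920i, -0.3090-1.4001i, -0.3090+1.4001i]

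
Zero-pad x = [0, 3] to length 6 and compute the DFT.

Original 2-point DFT: [3, -3]
Zero-padded 6-point DFT provides frequency interpolation.

DFT_6([x, 0, ...]) = [3, 1.5000-2.5981i, -1.5000-2.5981i, -3, -1.5000+2.5981i, 1.5000+2.5981i]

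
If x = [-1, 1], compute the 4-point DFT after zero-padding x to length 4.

Original 2-point DFT: [0, -2]
Zero-padded 4-point DFT provides frequency interpolation.

DFT_4([x, 0, ...]) = [0, -1-1i, -2, -1+1i]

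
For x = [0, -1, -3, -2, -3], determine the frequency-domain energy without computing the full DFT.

Parseval: Σ|x[n]|² = (1/N)Σ|X[k]|², so Σ|X[k]|² = N·Σ|x[n]|² = 5·23.0000

Σ|X[k]|² = N·Σ|x[n]|² = 5·23.0000 = 115.0000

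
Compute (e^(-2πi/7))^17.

Since ω_7^7 = 1, powers reduce modulo 7.
17 mod 7 = 3
So ω_7^17 = ω_7^3 = e^(-2πi·3/7)

ω_7^17 = ω_7^3 = -0.9010-0.4339i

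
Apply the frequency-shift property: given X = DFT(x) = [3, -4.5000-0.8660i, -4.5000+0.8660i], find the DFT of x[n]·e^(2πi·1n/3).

Modulation property: DFT(ω_3^(-1n)·x[n]) = X[(k-1) mod 3], so circularly shift X by 1 positions.

X[k-1] = [-4.5000+0.8660i, 3, -4.5000-0.8660i]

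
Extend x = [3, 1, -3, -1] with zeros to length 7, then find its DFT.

Original 4-point DFT: [0, 6-2i, 0, 6+2i]
Zero-padded 7-point DFT provides frequency interpolation.

DFT_7([x, 0, ...]) = [0, 5.1920+2.5768i, 4.8569-3.0584i, 0.4511-1.8045i, 0.4511+1.8045i, 4.8569+3.0584i, 5.1920-2.5768i]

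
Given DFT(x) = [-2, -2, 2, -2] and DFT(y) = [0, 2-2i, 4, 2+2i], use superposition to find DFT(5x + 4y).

By linearity: DFT(5x + 4y) = 5·DFT(x) + 4·DFT(y)
= 5·[-2, -2, 2, -2] + 4·[0, 2-2i, 4, 2+2i]

Computing element-wise:
Z[0] = 5·(-2) + 4·(0) = -10
Z[1] = 5·(-2) + 4·(2-2i) = -2-8i
Z[2] = 5·(2) + 4·(4) = 26
Z[3] = 5·(-2) + 4·(2+2i) = -2+8i

DFT(5x + 4y) = 5·X + 4·Y = [-10, -2-8i, 26, -2+8i]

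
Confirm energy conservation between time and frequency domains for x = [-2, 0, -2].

Time domain:
Σ|x[n]|² = |-2|² + |0|² + |-2|² = 8.0000

Frequency domain:
(1/3)Σ|X[k]|² = (1/3)(|-4|² + |-1.0000-1.7321i|² + |-1.0000+1.7321i|²) = (1/3)·24.0000 = 8.0000

Both sides agree, confirming Parseval's theorem.

Σ|x[n]|² = (1/N)Σ|X[k]|² = 8.0000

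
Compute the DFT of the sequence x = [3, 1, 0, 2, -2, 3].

X[k] = Σ(n=0 to 5) x[n] · ω_6^(nk)
where ω_6 = e^(-2πi/6)

Computing each X[k]:
X[0] = 7
X[1] = 4
X[2] = 4.0000+3.4641i
X[3] = -5
X[4] = 4.0000-3.4641i
X[5] = 4

X = [7, 4, 4.0000+3.4641i, -5, 4.0000-3.4641i, 4]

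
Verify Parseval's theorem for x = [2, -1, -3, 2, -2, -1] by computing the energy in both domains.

Time domain:
Σ|x[n]|² = |2|² + |-1|² + |-3|² + |2|² + |-2|² + |-1|² = 23.0000

Frequency domain:
(1/6)Σ|X[k]|² = (1/6)(|-3|² + |1.5000+0.8660i|² + |7.5000-0.8660i|² + |-3|² + |7.5000+0.8660i|² + |1.5000-0.8660i|²) = (1/6)·138.0000 = 23.0000

Both sides agree, confirming Parseval's theorem.

Σ|x[n]|² = (1/N)Σ|X[k]|² = 23.0000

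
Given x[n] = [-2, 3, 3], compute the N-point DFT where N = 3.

X[k] = Σ(n=0 to 2) x[n] · ω_3^(nk)
where ω_3 = e^(-2πi/3)

Computing each X[k]:
X[0] = 4
X[1] = -5
X[2] = -5

X = [4, -5, -5]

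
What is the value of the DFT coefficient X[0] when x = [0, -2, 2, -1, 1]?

X[0] = Σ(n=0 to 4) x[n] · ω_5^0 = Σ x[n]
= (0) + (-2) + (2) + (-1) + (1)

X[0] = 0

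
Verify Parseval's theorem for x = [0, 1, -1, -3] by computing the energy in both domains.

Time domain:
Σ|x[n]|² = |0|² + |1|² + |-1|² + |-3|² = 11.0000

Frequency domain:
(1/4)Σ|X[k]|² = (1/4)(|-3|² + |1-4i|² + |1|² + |1+4i|²) = (1/4)·44.0000 = 11.0000

Both sides agree, confirming Parseval's theorem.

Σ|x[n]|² = (1/N)Σ|X[k]|² = 11.0000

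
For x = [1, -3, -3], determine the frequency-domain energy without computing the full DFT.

Parseval: Σ|x[n]|² = (1/N)Σ|X[k]|², so Σ|X[k]|² = N·Σ|x[n]|² = 3·19.0000

Σ|X[k]|² = N·Σ|x[n]|² = 3·19.0000 = 57.0000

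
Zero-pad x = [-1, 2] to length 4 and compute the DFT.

Original 2-point DFT: [1, -3]
Zero-padded 4-point DFT provides frequency interpolation.

DFT_4([x, 0, ...]) = [1, -1-2i, -3, -1+2i]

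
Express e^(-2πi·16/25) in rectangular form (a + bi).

ω_25^16 = e^(-2πi·16/25)
= cos(-2π·16/25) + i·sin(-2π·16/25)
= cos(-32π/25) + i·sin(-32π/25)

ω_25^16 = cos(-32π/25) + i·sin(-32π/25) = -0.6374+0.7705i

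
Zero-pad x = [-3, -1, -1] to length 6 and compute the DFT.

Original 3-point DFT: [-5, -2, -2]
Zero-padded 6-point DFT provides frequency interpolation.

DFT_6([x, 0, ...]) = [-5, -3.0000+1.7321i, -2, -3, -2, -3.0000-1.7321i]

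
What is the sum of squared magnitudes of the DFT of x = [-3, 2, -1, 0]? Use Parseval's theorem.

Parseval: Σ|x[n]|² = (1/N)Σ|X[k]|², so Σ|X[k]|² = N·Σ|x[n]|² = 4·14.0000

Σ|X[k]|² = N·Σ|x[n]|² = 4·14.0000 = 56.0000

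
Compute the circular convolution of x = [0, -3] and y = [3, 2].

(x ⊛ y)[n] = Σ(m=0 to 1) x[m] · y[(n-m) mod 2]

Computing each output sample:
(x ⊛ y)[0] = -6
(x ⊛ y)[1] = -9

x ⊛ y = [-6, -9]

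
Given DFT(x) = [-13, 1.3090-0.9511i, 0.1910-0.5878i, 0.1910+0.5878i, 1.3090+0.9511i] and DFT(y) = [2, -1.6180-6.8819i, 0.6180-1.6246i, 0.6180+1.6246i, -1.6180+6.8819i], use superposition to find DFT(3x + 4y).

By linearity: DFT(3x + 4y) = 3·DFT(x) + 4·DFT(y)
= 3·[-13, 1.3090-0.9511i, 0.1910-0.5878i, 0.1910+0.5878i, 1.3090+0.9511i] + 4·[2, -1.6180-6.8819i, 0.6180-1.6246i, 0.6180+1.6246i, -1.6180+6.8819i]

Computing element-wise:
Z[0] = 3·(-13) + 4·(2) = -31
Z[1] = 3·(1.3090-0.9511i) + 4·(-1.6180-6.8819i) = -2.5450-30.3809i
Z[2] = 3·(0.1910-0.5878i) + 4·(0.6180-1.6246i) = 3.0450-8.2618i
Z[3] = 3·(0.1910+0.5878i) + 4·(0.6180+1.6246i) = 3.0450+8.2618i
Z[4] = 3·(1.3090+0.9511i) + 4·(-1.6180+6.8819i) = -2.5450+30.3809i

DFT(3x + 4y) = 3·X + 4·Y = [-31, -2.5450-30.3809i, 3.0450-8.2618i, 3.0450+8.2618i, -2.5450+30.3809i]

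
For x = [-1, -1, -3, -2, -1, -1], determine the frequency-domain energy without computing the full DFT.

Parseval: Σ|x[n]|² = (1/N)Σ|X[k]|², so Σ|X[k]|² = N·Σ|x[n]|² = 6·17.0000

Σ|X[k]|² = N·Σ|x[n]|² = 6·17.0000 = 102.0000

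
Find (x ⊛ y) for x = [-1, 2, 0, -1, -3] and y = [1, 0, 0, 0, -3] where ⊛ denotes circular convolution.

(x ⊛ y)[n] = Σ(m=0 to 4) x[m] · y[(n-m) mod 5]

Computing each output sample:
(x ⊛ y)[0] = -7
(x ⊛ y)[1] = 2
(x ⊛ y)[2] = 3
(x ⊛ y)[3] = 8
(x ⊛ y)[4] = 0

x ⊛ y = [-7, 2, 3, 8, 0]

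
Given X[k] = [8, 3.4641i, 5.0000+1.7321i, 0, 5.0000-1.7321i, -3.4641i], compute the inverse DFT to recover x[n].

x[n] = (1/6) Σ(k=0 to 5) X[k] · e^(2πikn/6)

Computing each x[n]:
x[0] = 3
x[1] = -1
x[2] = 0
x[3] = 3
x[4] = 1
x[5] = 2

x = [3, -1, 0, 3, 1, 2]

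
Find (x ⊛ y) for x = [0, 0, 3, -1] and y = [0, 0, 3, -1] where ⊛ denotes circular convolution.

(x ⊛ y)[n] = Σ(m=0 to 3) x[m] · y[(n-m) mod 4]

Computing each output sample:
(x ⊛ y)[0] = 9
(x ⊛ y)[1] = -6
(x ⊛ y)[2] = 1
(x ⊛ y)[3] = 0

x ⊛ y = [9, -6, 1, 0]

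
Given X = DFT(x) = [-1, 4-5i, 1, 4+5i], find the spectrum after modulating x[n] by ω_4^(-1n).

Modulation property: DFT(ω_4^(-1n)·x[n]) = X[(k-1) mod 4], so circularly shift X by 1 positions.

X[k-1] = [4+5i, -1, 4-5i, 1]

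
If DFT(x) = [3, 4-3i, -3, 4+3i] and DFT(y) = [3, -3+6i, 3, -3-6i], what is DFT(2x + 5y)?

By linearity: DFT(2x + 5y) = 2·DFT(x) + 5·DFT(y)
= 2·[3, 4-3i, -3, 4+3i] + 5·[3, -3+6i, 3, -3-6i]

Computing element-wise:
Z[0] = 2·(3) + 5·(3) = 21
Z[1] = 2·(4-3i) + 5·(-3+6i) = -7+24i
Z[2] = 2·(-3) + 5·(3) = 9
Z[3] = 2·(4+3i) + 5·(-3-6i) = -7-24i

DFT(2x + 5y) = 2·X + 5·Y = [21, -7+24i, 9, -7-24i]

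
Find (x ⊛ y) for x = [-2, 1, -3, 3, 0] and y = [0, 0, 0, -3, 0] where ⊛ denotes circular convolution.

(x ⊛ y)[n] = Σ(m=0 to 4) x[m] · y[(n-m) mod 5]

Computing each output sample:
(x ⊛ y)[0] = 9
(x ⊛ y)[1] = -9
(x ⊛ y)[2] = 0
(x ⊛ y)[3] = 6
(x ⊛ y)[4] = -3

x ⊛ y = [9, -9, 0, 6, -3]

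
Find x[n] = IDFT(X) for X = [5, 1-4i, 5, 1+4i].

x[n] = (1/4) Σ(k=0 to 3) X[k] · e^(2πikn/4)

Computing each x[n]:
x[0] = 3
x[1] = 2
x[2] = 2
x[3] = -2

x = [3, 2, 2, -2]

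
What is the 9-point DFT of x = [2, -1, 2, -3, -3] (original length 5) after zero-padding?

Original 5-point DFT: [-3, 1.5729-4.8410i, 4.9271+3.5797i, 4.9271-3.5797i, 1.5729+4.8410i]
Zero-padded 9-point DFT provides frequency interpolation.

DFT_9([x, 0, ...]) = [-3, 5.9003+2.2973i, -0.8512-4.2257i, 5.1962i, 5.4508+1.2712i, 5.4508-1.2712i, -5.1962i, -0.8512+4.2257i, 5.9003-2.2973i]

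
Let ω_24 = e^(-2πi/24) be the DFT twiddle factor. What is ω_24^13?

ω_24^13 = e^(-2πi·13/24)
= cos(-2π·13/24) + i·sin(-2π·13/24)
= cos(-26π/24) + i·sin(-26π/24)

ω_24^13 = cos(-26π/24) + i·sin(-26π/24) = -0.9659+0.2588i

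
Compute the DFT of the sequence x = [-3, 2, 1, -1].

X[k] = Σ(n=0 to 3) x[n] · ω_4^(nk)
where ω_4 = e^(-2πi/4)

Computing each X[k]:
X[0] = -1
X[1] = -4-3i
X[2] = -3
X[3] = -4+3i

X = [-1, -4-3i, -3, -4+3i]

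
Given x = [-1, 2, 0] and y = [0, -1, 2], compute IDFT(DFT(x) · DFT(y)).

(x ⊛ y)[n] = Σ(m=0 to 2) x[m] · y[(n-m) mod 3]

Computing each output sample:
(x ⊛ y)[0] = 4
(x ⊛ y)[1] = 1
(x ⊛ y)[2] = -4

x ⊛ y = [4, 1, -4]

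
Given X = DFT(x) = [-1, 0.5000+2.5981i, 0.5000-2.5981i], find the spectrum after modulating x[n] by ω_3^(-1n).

Modulation property: DFT(ω_3^(-1n)·x[n]) = X[(k-1) mod 3], so circularly shift X by 1 positions.

X[k-1] = [0.5000-2.5981i, -1, 0.5000+2.5981i]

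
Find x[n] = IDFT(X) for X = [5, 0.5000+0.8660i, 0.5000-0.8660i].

x[n] = (1/3) Σ(k=0 to 2) X[k] · e^(2πikn/3)

Computing each x[n]:
x[0] = 2
x[1] = 1
x[2] = 2

x = [2, 1, 2]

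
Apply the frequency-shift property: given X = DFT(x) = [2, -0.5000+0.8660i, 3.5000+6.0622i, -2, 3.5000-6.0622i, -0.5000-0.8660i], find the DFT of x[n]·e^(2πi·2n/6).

Modulation property: DFT(ω_6^(-2n)·x[n]) = X[(k-2) mod 6], so circularly shift X by 2 positions.

X[k-2] = [3.5000-6.0622i, -0.5000-0.8660i, 2, -0.5000+0.8660i, 3.5000+6.0622i, -2]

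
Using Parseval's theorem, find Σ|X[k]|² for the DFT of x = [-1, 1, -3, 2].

Parseval: Σ|x[n]|² = (1/N)Σ|X[k]|², so Σ|X[k]|² = N·Σ|x[n]|² = 4·15.0000

Σ|X[k]|² = N·Σ|x[n]|² = 4·15.0000 = 60.0000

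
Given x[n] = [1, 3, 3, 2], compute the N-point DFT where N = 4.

X[k] = Σ(n=0 to 3) x[n] · ω_4^(nk)
where ω_4 = e^(-2πi/4)

Computing each X[k]:
X[0] = 9
X[1] = -2-1i
X[2] = -1
X[3] = -2+1i

X = [9, -2-1i, -1, -2+1i]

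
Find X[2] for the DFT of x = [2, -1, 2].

X[2] = Σ(n=0 to 2) x[n] · ω_3^(2n) where ω_3 = e^(-2πi/3)
= (2)·ω_3^0 + (-1)·ω_3^2 + (2)·ω_3^4

X[2] = 1.5000-2.5981i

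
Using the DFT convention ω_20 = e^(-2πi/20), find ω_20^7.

ω_20^7 = e^(-2πi·7/20)
= cos(-2π·7/20) + i·sin(-2π·7/20)
= cos(-14π/20) + i·sin(-14π/20)

ω_20^7 = cos(-14π/20) + i·sin(-14π/20) = -0.5878-0.8090i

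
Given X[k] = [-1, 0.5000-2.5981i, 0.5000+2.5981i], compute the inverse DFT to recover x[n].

x[n] = (1/3) Σ(k=0 to 2) X[k] · e^(2πikn/3)

Computing each x[n]:
x[0] = 0
x[1] = 1
x[2] = -2

x = [0, 1, -2]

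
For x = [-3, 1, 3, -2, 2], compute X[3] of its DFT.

X[3] = Σ(n=0 to 4) x[n] · ω_5^(3n) where ω_5 = e^(-2πi/5)
= (-3)·ω_5^0 + (1)·ω_5^3 + (3)·ω_5^6 + (-2)·ω_5^9 + (2)·ω_5^12

X[3] = -5.1180-5.3431i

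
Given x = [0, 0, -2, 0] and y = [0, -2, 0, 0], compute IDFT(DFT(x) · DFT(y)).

(x ⊛ y)[n] = Σ(m=0 to 3) x[m] · y[(n-m) mod 4]

Computing each output sample:
(x ⊛ y)[0] = 0
(x ⊛ y)[1] = 0
(x ⊛ y)[2] = 0
(x ⊛ y)[3] = 4

x ⊛ y = [0, 0, 0, 4]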